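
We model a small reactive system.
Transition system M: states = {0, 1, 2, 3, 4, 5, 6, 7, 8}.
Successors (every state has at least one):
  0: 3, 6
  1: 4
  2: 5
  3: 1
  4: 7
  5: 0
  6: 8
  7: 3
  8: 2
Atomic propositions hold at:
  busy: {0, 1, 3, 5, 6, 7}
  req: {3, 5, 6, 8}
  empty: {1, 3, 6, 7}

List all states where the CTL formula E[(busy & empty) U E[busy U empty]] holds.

Sat(busy & empty) = {1, 3, 6, 7}
E[busy U empty]: least fixpoint, start Z0 = Sat(empty) = {1, 3, 6, 7}, add states in Sat(busy) with some successor in Z. Z1 = {0, 1, 3, 6, 7}; Z2 = {0, 1, 3, 5, 6, 7}; fixed.
Sat(E[busy U empty]) = {0, 1, 3, 5, 6, 7}
E[(busy & empty) U E[busy U empty]]: least fixpoint, start Z0 = Sat(E[busy U empty]) = {0, 1, 3, 5, 6, 7}, add states in Sat(busy & empty) with some successor in Z. Already a fixed point.
Sat(E[(busy & empty) U E[busy U empty]]) = {0, 1, 3, 5, 6, 7}

{0, 1, 3, 5, 6, 7}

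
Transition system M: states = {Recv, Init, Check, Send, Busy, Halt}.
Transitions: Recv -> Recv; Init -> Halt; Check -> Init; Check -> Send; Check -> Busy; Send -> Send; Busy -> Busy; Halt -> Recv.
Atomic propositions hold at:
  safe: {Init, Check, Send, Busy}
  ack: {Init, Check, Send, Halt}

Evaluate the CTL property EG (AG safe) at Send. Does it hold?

Yes

AG safe: greatest fixpoint, start Z0 = {Init, Check, Send, Busy}, keep only states in Sat with every successor in Z. Z1 = {Check, Send, Busy}; Z2 = {Send, Busy}; fixed.
Sat(AG safe) = {Send, Busy}
EG (AG safe): greatest fixpoint, start Z0 = {Send, Busy}, keep only states in Sat with some successor in Z. Already a fixed point.
Sat(EG (AG safe)) = {Send, Busy}
Send ∈ Sat(EG (AG safe)) = {Send, Busy}, so the formula holds at Send.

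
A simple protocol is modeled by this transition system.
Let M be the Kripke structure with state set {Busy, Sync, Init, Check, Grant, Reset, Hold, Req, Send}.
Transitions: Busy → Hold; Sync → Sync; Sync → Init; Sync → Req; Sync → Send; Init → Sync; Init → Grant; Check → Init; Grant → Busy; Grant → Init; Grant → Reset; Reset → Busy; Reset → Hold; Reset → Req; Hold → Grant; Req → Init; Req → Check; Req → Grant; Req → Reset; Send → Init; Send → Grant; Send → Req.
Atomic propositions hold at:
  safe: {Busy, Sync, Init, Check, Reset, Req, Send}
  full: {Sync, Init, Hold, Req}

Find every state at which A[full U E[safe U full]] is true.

{Busy, Sync, Init, Check, Reset, Hold, Req, Send}

E[safe U full]: least fixpoint, start Z0 = Sat(full) = {Sync, Init, Hold, Req}, add states in Sat(safe) with some successor in Z. Z1 = {Busy, Sync, Init, Check, Reset, Hold, Req, Send}; fixed.
Sat(E[safe U full]) = {Busy, Sync, Init, Check, Reset, Hold, Req, Send}
A[full U E[safe U full]]: least fixpoint, start Z0 = Sat(E[safe U full]) = {Busy, Sync, Init, Check, Reset, Hold, Req, Send}, add states in Sat(full) with every successor in Z. Already a fixed point.
Sat(A[full U E[safe U full]]) = {Busy, Sync, Init, Check, Reset, Hold, Req, Send}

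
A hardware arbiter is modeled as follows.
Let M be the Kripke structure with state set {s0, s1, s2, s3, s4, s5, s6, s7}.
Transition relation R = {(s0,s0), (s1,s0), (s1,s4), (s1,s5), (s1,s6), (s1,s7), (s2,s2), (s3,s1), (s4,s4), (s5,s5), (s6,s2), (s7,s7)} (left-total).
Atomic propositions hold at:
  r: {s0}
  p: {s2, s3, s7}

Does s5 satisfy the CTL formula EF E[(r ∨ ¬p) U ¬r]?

Yes

Sat(¬p) = {s0, s1, s4, s5, s6}
Sat(r ∨ ¬p) = {s0, s1, s4, s5, s6}
Sat(¬r) = {s1, s2, s3, s4, s5, s6, s7}
E[(r ∨ ¬p) U ¬r]: least fixpoint, start Z0 = Sat(¬r) = {s1, s2, s3, s4, s5, s6, s7}, add states in Sat(r ∨ ¬p) with some successor in Z. Already a fixed point.
Sat(E[(r ∨ ¬p) U ¬r]) = {s1, s2, s3, s4, s5, s6, s7}
EF E[(r ∨ ¬p) U ¬r]: least fixpoint, start Z0 = {s1, s2, s3, s4, s5, s6, s7}, add states with some successor in Z. Already a fixed point.
Sat(EF E[(r ∨ ¬p) U ¬r]) = {s1, s2, s3, s4, s5, s6, s7}
s5 ∈ Sat(EF E[(r ∨ ¬p) U ¬r]) = {s1, s2, s3, s4, s5, s6, s7}, so the formula holds at s5.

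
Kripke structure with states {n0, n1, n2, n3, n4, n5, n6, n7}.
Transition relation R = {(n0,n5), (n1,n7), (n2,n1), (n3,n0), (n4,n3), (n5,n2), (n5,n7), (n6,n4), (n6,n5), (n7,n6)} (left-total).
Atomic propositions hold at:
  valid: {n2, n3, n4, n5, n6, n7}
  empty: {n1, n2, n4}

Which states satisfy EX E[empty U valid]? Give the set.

{n0, n1, n2, n4, n5, n6, n7}

E[empty U valid]: least fixpoint, start Z0 = Sat(valid) = {n2, n3, n4, n5, n6, n7}, add states in Sat(empty) with some successor in Z. Z1 = {n1, n2, n3, n4, n5, n6, n7}; fixed.
Sat(E[empty U valid]) = {n1, n2, n3, n4, n5, n6, n7}
Sat(EX E[empty U valid]) = {s : some successor in {n1, n2, n3, n4, n5, n6, n7}} = {n0, n1, n2, n4, n5, n6, n7}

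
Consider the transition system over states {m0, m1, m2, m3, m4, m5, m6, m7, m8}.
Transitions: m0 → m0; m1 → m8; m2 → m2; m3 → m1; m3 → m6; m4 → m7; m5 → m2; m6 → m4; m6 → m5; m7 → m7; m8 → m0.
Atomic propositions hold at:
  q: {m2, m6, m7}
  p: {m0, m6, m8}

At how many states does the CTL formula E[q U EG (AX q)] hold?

Sat(AX q) = {s : every successor in {m2, m6, m7}} = {m2, m4, m5, m7}
EG (AX q): greatest fixpoint, start Z0 = {m2, m4, m5, m7}, keep only states in Sat with some successor in Z. Already a fixed point.
Sat(EG (AX q)) = {m2, m4, m5, m7}
E[q U EG (AX q)]: least fixpoint, start Z0 = Sat(EG (AX q)) = {m2, m4, m5, m7}, add states in Sat(q) with some successor in Z. Z1 = {m2, m4, m5, m6, m7}; fixed.
Sat(E[q U EG (AX q)]) = {m2, m4, m5, m6, m7}
|Sat(E[q U EG (AX q)])| = |{m2, m4, m5, m6, m7}| = 5.

5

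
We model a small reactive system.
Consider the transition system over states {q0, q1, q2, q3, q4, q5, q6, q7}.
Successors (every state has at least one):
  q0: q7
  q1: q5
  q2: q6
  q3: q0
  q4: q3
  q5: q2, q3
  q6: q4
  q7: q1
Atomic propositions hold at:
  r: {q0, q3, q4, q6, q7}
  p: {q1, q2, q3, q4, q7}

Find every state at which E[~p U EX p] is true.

Sat(~p) = {q0, q5, q6}
Sat(EX p) = {s : some successor in {q1, q2, q3, q4, q7}} = {q0, q4, q5, q6, q7}
E[~p U EX p]: least fixpoint, start Z0 = Sat(EX p) = {q0, q4, q5, q6, q7}, add states in Sat(~p) with some successor in Z. Already a fixed point.
Sat(E[~p U EX p]) = {q0, q4, q5, q6, q7}

{q0, q4, q5, q6, q7}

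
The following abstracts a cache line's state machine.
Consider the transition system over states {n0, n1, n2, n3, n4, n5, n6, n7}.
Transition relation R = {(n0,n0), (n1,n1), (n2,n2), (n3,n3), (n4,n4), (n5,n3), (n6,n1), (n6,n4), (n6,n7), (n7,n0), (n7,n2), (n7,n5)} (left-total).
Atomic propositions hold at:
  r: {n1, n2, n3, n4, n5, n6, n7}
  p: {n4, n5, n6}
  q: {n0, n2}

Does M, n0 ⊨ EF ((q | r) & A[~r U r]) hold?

Sat(q | r) = {n0, n1, n2, n3, n4, n5, n6, n7}
Sat(~r) = {n0}
A[~r U r]: least fixpoint, start Z0 = Sat(r) = {n1, n2, n3, n4, n5, n6, n7}, add states in Sat(~r) with every successor in Z. Already a fixed point.
Sat(A[~r U r]) = {n1, n2, n3, n4, n5, n6, n7}
Sat((q | r) & A[~r U r]) = {n1, n2, n3, n4, n5, n6, n7}
EF ((q | r) & A[~r U r]): least fixpoint, start Z0 = {n1, n2, n3, n4, n5, n6, n7}, add states with some successor in Z. Already a fixed point.
Sat(EF ((q | r) & A[~r U r])) = {n1, n2, n3, n4, n5, n6, n7}
n0 ∉ Sat(EF ((q | r) & A[~r U r])) = {n1, n2, n3, n4, n5, n6, n7}, so the formula does not hold at n0.

No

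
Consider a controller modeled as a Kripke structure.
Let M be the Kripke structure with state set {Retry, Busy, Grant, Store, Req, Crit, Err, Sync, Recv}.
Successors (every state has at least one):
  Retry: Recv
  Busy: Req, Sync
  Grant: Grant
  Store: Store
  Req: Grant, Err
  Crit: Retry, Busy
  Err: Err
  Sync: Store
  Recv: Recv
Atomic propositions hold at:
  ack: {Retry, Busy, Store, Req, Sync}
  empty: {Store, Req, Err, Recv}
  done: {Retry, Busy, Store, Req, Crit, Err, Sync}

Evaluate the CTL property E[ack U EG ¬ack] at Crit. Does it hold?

No

Sat(¬ack) = {Grant, Crit, Err, Recv}
EG ¬ack: greatest fixpoint, start Z0 = {Grant, Crit, Err, Recv}, keep only states in Sat with some successor in Z. Z1 = {Grant, Err, Recv}; fixed.
Sat(EG ¬ack) = {Grant, Err, Recv}
E[ack U EG ¬ack]: least fixpoint, start Z0 = Sat(EG ¬ack) = {Grant, Err, Recv}, add states in Sat(ack) with some successor in Z. Z1 = {Retry, Grant, Req, Err, Recv}; Z2 = {Retry, Busy, Grant, Req, Err, Recv}; fixed.
Sat(E[ack U EG ¬ack]) = {Retry, Busy, Grant, Req, Err, Recv}
Crit ∉ Sat(E[ack U EG ¬ack]) = {Retry, Busy, Grant, Req, Err, Recv}, so the formula does not hold at Crit.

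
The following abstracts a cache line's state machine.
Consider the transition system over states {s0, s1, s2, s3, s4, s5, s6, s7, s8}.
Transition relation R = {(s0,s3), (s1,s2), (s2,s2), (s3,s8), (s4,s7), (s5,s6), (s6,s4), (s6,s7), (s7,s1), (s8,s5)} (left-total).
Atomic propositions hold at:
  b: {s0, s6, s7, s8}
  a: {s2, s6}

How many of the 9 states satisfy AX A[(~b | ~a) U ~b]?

8

Sat(~b) = {s1, s2, s3, s4, s5}
Sat(~a) = {s0, s1, s3, s4, s5, s7, s8}
Sat(~b | ~a) = {s0, s1, s2, s3, s4, s5, s7, s8}
A[(~b | ~a) U ~b]: least fixpoint, start Z0 = Sat(~b) = {s1, s2, s3, s4, s5}, add states in Sat(~b | ~a) with every successor in Z. Z1 = {s0, s1, s2, s3, s4, s5, s7, s8}; fixed.
Sat(A[(~b | ~a) U ~b]) = {s0, s1, s2, s3, s4, s5, s7, s8}
Sat(AX A[(~b | ~a) U ~b]) = {s : every successor in {s0, s1, s2, s3, s4, s5, s7, s8}} = {s0, s1, s2, s3, s4, s6, s7, s8}
|Sat(AX A[(~b | ~a) U ~b])| = |{s0, s1, s2, s3, s4, s6, s7, s8}| = 8.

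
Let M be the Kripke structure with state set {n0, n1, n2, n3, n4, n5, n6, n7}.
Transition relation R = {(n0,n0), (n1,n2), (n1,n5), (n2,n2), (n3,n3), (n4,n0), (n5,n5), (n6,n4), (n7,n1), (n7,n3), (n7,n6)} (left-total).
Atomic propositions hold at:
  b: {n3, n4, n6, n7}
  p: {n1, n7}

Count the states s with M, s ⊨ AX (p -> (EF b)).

EF b: least fixpoint, start Z0 = {n3, n4, n6, n7}, add states with some successor in Z. Already a fixed point.
Sat(EF b) = {n3, n4, n6, n7}
Sat(p -> (EF b)) = {n0, n2, n3, n4, n5, n6, n7}
Sat(AX (p -> (EF b))) = {s : every successor in {n0, n2, n3, n4, n5, n6, n7}} = {n0, n1, n2, n3, n4, n5, n6}
|Sat(AX (p -> (EF b)))| = |{n0, n1, n2, n3, n4, n5, n6}| = 7.

7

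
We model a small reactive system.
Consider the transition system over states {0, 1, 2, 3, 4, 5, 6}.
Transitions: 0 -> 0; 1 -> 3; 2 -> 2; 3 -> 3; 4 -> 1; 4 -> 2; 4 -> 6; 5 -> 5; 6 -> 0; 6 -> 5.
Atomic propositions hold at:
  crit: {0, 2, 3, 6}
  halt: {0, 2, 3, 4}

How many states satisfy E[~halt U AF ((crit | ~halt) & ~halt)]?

Sat(~halt) = {1, 5, 6}
Sat(crit | ~halt) = {0, 1, 2, 3, 5, 6}
Sat((crit | ~halt) & ~halt) = {1, 5, 6}
AF ((crit | ~halt) & ~halt): least fixpoint, start Z0 = {1, 5, 6}, add states with every successor in Z. Already a fixed point.
Sat(AF ((crit | ~halt) & ~halt)) = {1, 5, 6}
E[~halt U AF ((crit | ~halt) & ~halt)]: least fixpoint, start Z0 = Sat(AF ((crit | ~halt) & ~halt)) = {1, 5, 6}, add states in Sat(~halt) with some successor in Z. Already a fixed point.
Sat(E[~halt U AF ((crit | ~halt) & ~halt)]) = {1, 5, 6}
|Sat(E[~halt U AF ((crit | ~halt) & ~halt)])| = |{1, 5, 6}| = 3.

3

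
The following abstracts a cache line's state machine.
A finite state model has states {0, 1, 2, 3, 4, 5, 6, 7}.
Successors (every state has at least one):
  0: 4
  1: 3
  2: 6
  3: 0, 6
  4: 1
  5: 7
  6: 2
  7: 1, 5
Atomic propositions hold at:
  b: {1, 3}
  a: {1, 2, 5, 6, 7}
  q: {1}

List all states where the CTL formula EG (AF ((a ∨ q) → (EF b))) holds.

Sat(a ∨ q) = {1, 2, 5, 6, 7}
EF b: least fixpoint, start Z0 = {1, 3}, add states with some successor in Z. Z1 = {1, 3, 4, 7}; Z2 = {0, 1, 3, 4, 5, 7}; fixed.
Sat(EF b) = {0, 1, 3, 4, 5, 7}
Sat((a ∨ q) → (EF b)) = {0, 1, 3, 4, 5, 7}
AF ((a ∨ q) → (EF b)): least fixpoint, start Z0 = {0, 1, 3, 4, 5, 7}, add states with every successor in Z. Already a fixed point.
Sat(AF ((a ∨ q) → (EF b))) = {0, 1, 3, 4, 5, 7}
EG (AF ((a ∨ q) → (EF b))): greatest fixpoint, start Z0 = {0, 1, 3, 4, 5, 7}, keep only states in Sat with some successor in Z. Already a fixed point.
Sat(EG (AF ((a ∨ q) → (EF b)))) = {0, 1, 3, 4, 5, 7}

{0, 1, 3, 4, 5, 7}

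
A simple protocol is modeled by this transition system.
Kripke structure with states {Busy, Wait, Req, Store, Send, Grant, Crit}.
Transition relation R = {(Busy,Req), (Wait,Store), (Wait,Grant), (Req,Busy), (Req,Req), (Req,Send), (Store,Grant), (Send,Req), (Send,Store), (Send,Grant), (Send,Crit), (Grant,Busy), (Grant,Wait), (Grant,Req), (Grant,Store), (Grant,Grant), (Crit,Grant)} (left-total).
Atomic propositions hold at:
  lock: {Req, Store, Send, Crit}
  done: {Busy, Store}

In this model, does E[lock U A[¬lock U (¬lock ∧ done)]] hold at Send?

Yes

Sat(¬lock) = {Busy, Wait, Grant}
Sat(¬lock ∧ done) = {Busy}
A[¬lock U (¬lock ∧ done)]: least fixpoint, start Z0 = Sat((¬lock ∧ done)) = {Busy}, add states in Sat(¬lock) with every successor in Z. Already a fixed point.
Sat(A[¬lock U (¬lock ∧ done)]) = {Busy}
E[lock U A[¬lock U (¬lock ∧ done)]]: least fixpoint, start Z0 = Sat(A[¬lock U (¬lock ∧ done)]) = {Busy}, add states in Sat(lock) with some successor in Z. Z1 = {Busy, Req}; Z2 = {Busy, Req, Send}; fixed.
Sat(E[lock U A[¬lock U (¬lock ∧ done)]]) = {Busy, Req, Send}
Send ∈ Sat(E[lock U A[¬lock U (¬lock ∧ done)]]) = {Busy, Req, Send}, so the formula holds at Send.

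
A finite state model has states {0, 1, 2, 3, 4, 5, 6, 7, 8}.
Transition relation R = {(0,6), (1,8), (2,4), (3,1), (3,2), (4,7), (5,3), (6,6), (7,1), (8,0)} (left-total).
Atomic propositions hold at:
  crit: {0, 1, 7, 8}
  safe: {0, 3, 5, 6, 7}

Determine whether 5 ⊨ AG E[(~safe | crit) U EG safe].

Sat(~safe) = {1, 2, 4, 8}
Sat(~safe | crit) = {0, 1, 2, 4, 7, 8}
EG safe: greatest fixpoint, start Z0 = {0, 3, 5, 6, 7}, keep only states in Sat with some successor in Z. Z1 = {0, 5, 6}; Z2 = {0, 6}; fixed.
Sat(EG safe) = {0, 6}
E[(~safe | crit) U EG safe]: least fixpoint, start Z0 = Sat(EG safe) = {0, 6}, add states in Sat(~safe | crit) with some successor in Z. Z1 = {0, 6, 8}; Z2 = {0, 1, 6, 8}; Z3 = {0, 1, 6, 7, 8}; Z4 = {0, 1, 4, 6, 7, 8}; Z5 = {0, 1, 2, 4, 6, 7, 8}; fixed.
Sat(E[(~safe | crit) U EG safe]) = {0, 1, 2, 4, 6, 7, 8}
AG E[(~safe | crit) U EG safe]: greatest fixpoint, start Z0 = {0, 1, 2, 4, 6, 7, 8}, keep only states in Sat with every successor in Z. Already a fixed point.
Sat(AG E[(~safe | crit) U EG safe]) = {0, 1, 2, 4, 6, 7, 8}
5 ∉ Sat(AG E[(~safe | crit) U EG safe]) = {0, 1, 2, 4, 6, 7, 8}, so the formula does not hold at 5.

No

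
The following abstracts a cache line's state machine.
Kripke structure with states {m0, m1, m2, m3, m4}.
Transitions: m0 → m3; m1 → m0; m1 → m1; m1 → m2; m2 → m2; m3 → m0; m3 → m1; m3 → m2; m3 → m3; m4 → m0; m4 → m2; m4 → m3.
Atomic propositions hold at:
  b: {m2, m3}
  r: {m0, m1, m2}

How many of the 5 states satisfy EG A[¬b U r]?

Sat(¬b) = {m0, m1, m4}
A[¬b U r]: least fixpoint, start Z0 = Sat(r) = {m0, m1, m2}, add states in Sat(¬b) with every successor in Z. Already a fixed point.
Sat(A[¬b U r]) = {m0, m1, m2}
EG A[¬b U r]: greatest fixpoint, start Z0 = {m0, m1, m2}, keep only states in Sat with some successor in Z. Z1 = {m1, m2}; fixed.
Sat(EG A[¬b U r]) = {m1, m2}
|Sat(EG A[¬b U r])| = |{m1, m2}| = 2.

2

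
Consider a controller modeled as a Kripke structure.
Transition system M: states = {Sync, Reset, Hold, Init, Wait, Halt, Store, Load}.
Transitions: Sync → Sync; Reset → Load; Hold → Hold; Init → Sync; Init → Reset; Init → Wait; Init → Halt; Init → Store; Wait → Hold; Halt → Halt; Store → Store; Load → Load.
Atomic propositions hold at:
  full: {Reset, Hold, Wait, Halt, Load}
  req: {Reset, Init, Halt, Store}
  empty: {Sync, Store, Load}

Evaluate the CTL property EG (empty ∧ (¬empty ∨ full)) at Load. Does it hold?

Yes

Sat(¬empty) = {Reset, Hold, Init, Wait, Halt}
Sat(¬empty ∨ full) = {Reset, Hold, Init, Wait, Halt, Load}
Sat(empty ∧ (¬empty ∨ full)) = {Load}
EG (empty ∧ (¬empty ∨ full)): greatest fixpoint, start Z0 = {Load}, keep only states in Sat with some successor in Z. Already a fixed point.
Sat(EG (empty ∧ (¬empty ∨ full))) = {Load}
Load ∈ Sat(EG (empty ∧ (¬empty ∨ full))) = {Load}, so the formula holds at Load.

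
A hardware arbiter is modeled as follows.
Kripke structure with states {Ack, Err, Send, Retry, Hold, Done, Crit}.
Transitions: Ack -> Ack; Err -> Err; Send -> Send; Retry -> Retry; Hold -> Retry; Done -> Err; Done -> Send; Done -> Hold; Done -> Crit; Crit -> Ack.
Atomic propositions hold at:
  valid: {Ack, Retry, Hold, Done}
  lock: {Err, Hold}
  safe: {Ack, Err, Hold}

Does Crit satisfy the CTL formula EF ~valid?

Sat(~valid) = {Err, Send, Crit}
EF ~valid: least fixpoint, start Z0 = {Err, Send, Crit}, add states with some successor in Z. Z1 = {Err, Send, Done, Crit}; fixed.
Sat(EF ~valid) = {Err, Send, Done, Crit}
Crit ∈ Sat(EF ~valid) = {Err, Send, Done, Crit}, so the formula holds at Crit.

Yes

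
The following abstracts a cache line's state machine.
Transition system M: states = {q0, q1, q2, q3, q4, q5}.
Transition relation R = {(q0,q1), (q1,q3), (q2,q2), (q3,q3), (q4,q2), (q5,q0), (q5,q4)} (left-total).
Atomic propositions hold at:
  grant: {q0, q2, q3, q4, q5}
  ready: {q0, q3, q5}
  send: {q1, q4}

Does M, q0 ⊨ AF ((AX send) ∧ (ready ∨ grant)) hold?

Yes

Sat(AX send) = {s : every successor in {q1, q4}} = {q0}
Sat(ready ∨ grant) = {q0, q2, q3, q4, q5}
Sat((AX send) ∧ (ready ∨ grant)) = {q0}
AF ((AX send) ∧ (ready ∨ grant)): least fixpoint, start Z0 = {q0}, add states with every successor in Z. Already a fixed point.
Sat(AF ((AX send) ∧ (ready ∨ grant))) = {q0}
q0 ∈ Sat(AF ((AX send) ∧ (ready ∨ grant))) = {q0}, so the formula holds at q0.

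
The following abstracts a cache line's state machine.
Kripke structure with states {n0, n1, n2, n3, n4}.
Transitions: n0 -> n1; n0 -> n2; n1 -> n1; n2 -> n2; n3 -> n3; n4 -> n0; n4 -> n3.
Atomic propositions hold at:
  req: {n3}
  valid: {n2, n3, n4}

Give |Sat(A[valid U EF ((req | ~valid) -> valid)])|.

4

Sat(~valid) = {n0, n1}
Sat(req | ~valid) = {n0, n1, n3}
Sat((req | ~valid) -> valid) = {n2, n3, n4}
EF ((req | ~valid) -> valid): least fixpoint, start Z0 = {n2, n3, n4}, add states with some successor in Z. Z1 = {n0, n2, n3, n4}; fixed.
Sat(EF ((req | ~valid) -> valid)) = {n0, n2, n3, n4}
A[valid U EF ((req | ~valid) -> valid)]: least fixpoint, start Z0 = Sat(EF ((req | ~valid) -> valid)) = {n0, n2, n3, n4}, add states in Sat(valid) with every successor in Z. Already a fixed point.
Sat(A[valid U EF ((req | ~valid) -> valid)]) = {n0, n2, n3, n4}
|Sat(A[valid U EF ((req | ~valid) -> valid)])| = |{n0, n2, n3, n4}| = 4.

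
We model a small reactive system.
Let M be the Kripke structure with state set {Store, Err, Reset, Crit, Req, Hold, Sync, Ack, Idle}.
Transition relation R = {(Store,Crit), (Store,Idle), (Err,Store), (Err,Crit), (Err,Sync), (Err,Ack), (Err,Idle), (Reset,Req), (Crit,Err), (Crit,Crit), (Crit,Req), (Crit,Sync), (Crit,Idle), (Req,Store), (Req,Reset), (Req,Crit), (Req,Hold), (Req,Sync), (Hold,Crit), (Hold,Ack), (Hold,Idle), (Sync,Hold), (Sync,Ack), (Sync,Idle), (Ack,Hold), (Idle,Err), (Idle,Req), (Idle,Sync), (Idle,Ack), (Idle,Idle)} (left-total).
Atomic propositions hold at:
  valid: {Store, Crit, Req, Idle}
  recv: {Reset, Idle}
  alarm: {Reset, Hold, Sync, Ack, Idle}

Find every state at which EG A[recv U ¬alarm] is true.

Sat(¬alarm) = {Store, Err, Crit, Req}
A[recv U ¬alarm]: least fixpoint, start Z0 = Sat(¬alarm) = {Store, Err, Crit, Req}, add states in Sat(recv) with every successor in Z. Z1 = {Store, Err, Reset, Crit, Req}; fixed.
Sat(A[recv U ¬alarm]) = {Store, Err, Reset, Crit, Req}
EG A[recv U ¬alarm]: greatest fixpoint, start Z0 = {Store, Err, Reset, Crit, Req}, keep only states in Sat with some successor in Z. Already a fixed point.
Sat(EG A[recv U ¬alarm]) = {Store, Err, Reset, Crit, Req}

{Store, Err, Reset, Crit, Req}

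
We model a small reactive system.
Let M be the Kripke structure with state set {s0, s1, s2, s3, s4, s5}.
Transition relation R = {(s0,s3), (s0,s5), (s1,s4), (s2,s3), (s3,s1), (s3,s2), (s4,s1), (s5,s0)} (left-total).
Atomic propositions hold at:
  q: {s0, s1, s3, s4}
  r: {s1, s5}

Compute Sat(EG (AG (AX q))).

{s1, s4}

Sat(AX q) = {s : every successor in {s0, s1, s3, s4}} = {s1, s2, s4, s5}
AG (AX q): greatest fixpoint, start Z0 = {s1, s2, s4, s5}, keep only states in Sat with every successor in Z. Z1 = {s1, s4}; fixed.
Sat(AG (AX q)) = {s1, s4}
EG (AG (AX q)): greatest fixpoint, start Z0 = {s1, s4}, keep only states in Sat with some successor in Z. Already a fixed point.
Sat(EG (AG (AX q))) = {s1, s4}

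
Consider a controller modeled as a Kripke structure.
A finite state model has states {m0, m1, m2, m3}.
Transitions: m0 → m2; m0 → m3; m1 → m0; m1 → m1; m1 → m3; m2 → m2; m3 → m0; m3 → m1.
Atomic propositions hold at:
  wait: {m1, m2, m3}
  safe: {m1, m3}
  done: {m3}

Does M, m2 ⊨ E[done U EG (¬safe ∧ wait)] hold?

Yes

Sat(¬safe) = {m0, m2}
Sat(¬safe ∧ wait) = {m2}
EG (¬safe ∧ wait): greatest fixpoint, start Z0 = {m2}, keep only states in Sat with some successor in Z. Already a fixed point.
Sat(EG (¬safe ∧ wait)) = {m2}
E[done U EG (¬safe ∧ wait)]: least fixpoint, start Z0 = Sat(EG (¬safe ∧ wait)) = {m2}, add states in Sat(done) with some successor in Z. Already a fixed point.
Sat(E[done U EG (¬safe ∧ wait)]) = {m2}
m2 ∈ Sat(E[done U EG (¬safe ∧ wait)]) = {m2}, so the formula holds at m2.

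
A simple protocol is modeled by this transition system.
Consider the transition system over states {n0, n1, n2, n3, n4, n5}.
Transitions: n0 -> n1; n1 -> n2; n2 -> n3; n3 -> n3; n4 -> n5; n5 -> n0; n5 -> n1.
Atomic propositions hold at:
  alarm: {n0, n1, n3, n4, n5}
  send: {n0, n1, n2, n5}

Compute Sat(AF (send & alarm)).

Sat(send & alarm) = {n0, n1, n5}
AF (send & alarm): least fixpoint, start Z0 = {n0, n1, n5}, add states with every successor in Z. Z1 = {n0, n1, n4, n5}; fixed.
Sat(AF (send & alarm)) = {n0, n1, n4, n5}

{n0, n1, n4, n5}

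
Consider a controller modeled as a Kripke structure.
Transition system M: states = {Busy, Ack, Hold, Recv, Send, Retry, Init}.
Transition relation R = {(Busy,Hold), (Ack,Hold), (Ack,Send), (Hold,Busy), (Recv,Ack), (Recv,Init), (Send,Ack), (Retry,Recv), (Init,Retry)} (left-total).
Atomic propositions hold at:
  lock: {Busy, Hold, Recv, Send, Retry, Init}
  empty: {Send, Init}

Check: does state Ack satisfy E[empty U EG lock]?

No

EG lock: greatest fixpoint, start Z0 = {Busy, Hold, Recv, Send, Retry, Init}, keep only states in Sat with some successor in Z. Z1 = {Busy, Hold, Recv, Retry, Init}; fixed.
Sat(EG lock) = {Busy, Hold, Recv, Retry, Init}
E[empty U EG lock]: least fixpoint, start Z0 = Sat(EG lock) = {Busy, Hold, Recv, Retry, Init}, add states in Sat(empty) with some successor in Z. Already a fixed point.
Sat(E[empty U EG lock]) = {Busy, Hold, Recv, Retry, Init}
Ack ∉ Sat(E[empty U EG lock]) = {Busy, Hold, Recv, Retry, Init}, so the formula does not hold at Ack.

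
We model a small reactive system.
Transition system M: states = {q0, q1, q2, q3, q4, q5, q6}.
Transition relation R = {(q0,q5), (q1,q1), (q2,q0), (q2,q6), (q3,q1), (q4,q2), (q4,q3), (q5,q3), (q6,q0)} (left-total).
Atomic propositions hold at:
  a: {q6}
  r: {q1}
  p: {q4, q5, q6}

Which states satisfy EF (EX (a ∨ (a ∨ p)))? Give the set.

{q0, q2, q4, q6}

Sat(a ∨ p) = {q4, q5, q6}
Sat(a ∨ (a ∨ p)) = {q4, q5, q6}
Sat(EX (a ∨ (a ∨ p))) = {s : some successor in {q4, q5, q6}} = {q0, q2}
EF (EX (a ∨ (a ∨ p))): least fixpoint, start Z0 = {q0, q2}, add states with some successor in Z. Z1 = {q0, q2, q4, q6}; fixed.
Sat(EF (EX (a ∨ (a ∨ p)))) = {q0, q2, q4, q6}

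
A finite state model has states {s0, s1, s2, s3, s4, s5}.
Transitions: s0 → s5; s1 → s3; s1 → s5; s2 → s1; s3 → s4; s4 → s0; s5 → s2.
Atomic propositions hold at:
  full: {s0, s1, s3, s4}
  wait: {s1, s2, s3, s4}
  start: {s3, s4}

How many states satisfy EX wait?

Sat(EX wait) = {s : some successor in {s1, s2, s3, s4}} = {s1, s2, s3, s5}
|Sat(EX wait)| = |{s1, s2, s3, s5}| = 4.

4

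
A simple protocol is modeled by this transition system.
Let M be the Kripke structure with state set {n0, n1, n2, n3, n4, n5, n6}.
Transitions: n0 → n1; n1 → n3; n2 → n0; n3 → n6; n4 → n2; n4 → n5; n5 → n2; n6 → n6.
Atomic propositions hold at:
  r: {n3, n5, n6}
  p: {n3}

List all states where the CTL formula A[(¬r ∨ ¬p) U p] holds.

{n0, n1, n2, n3, n4, n5}

Sat(¬r) = {n0, n1, n2, n4}
Sat(¬p) = {n0, n1, n2, n4, n5, n6}
Sat(¬r ∨ ¬p) = {n0, n1, n2, n4, n5, n6}
A[(¬r ∨ ¬p) U p]: least fixpoint, start Z0 = Sat(p) = {n3}, add states in Sat(¬r ∨ ¬p) with every successor in Z. Z1 = {n1, n3}; Z2 = {n0, n1, n3}; Z3 = {n0, n1, n2, n3}; Z4 = {n0, n1, n2, n3, n5}; Z5 = {n0, n1, n2, n3, n4, n5}; fixed.
Sat(A[(¬r ∨ ¬p) U p]) = {n0, n1, n2, n3, n4, n5}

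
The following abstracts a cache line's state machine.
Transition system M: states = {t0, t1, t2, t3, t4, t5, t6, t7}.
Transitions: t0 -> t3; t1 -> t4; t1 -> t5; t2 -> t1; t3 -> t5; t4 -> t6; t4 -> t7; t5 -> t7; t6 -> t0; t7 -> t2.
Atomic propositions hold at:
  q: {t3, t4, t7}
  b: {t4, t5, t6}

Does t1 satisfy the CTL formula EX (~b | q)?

Yes

Sat(~b) = {t0, t1, t2, t3, t7}
Sat(~b | q) = {t0, t1, t2, t3, t4, t7}
Sat(EX (~b | q)) = {s : some successor in {t0, t1, t2, t3, t4, t7}} = {t0, t1, t2, t4, t5, t6, t7}
t1 ∈ Sat(EX (~b | q)) = {t0, t1, t2, t4, t5, t6, t7}, so the formula holds at t1.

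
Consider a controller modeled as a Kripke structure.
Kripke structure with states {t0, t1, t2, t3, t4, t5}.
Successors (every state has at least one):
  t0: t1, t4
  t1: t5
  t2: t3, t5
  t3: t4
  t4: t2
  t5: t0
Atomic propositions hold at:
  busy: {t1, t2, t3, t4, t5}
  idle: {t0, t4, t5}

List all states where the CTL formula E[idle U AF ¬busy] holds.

Sat(¬busy) = {t0}
AF ¬busy: least fixpoint, start Z0 = {t0}, add states with every successor in Z. Z1 = {t0, t5}; Z2 = {t0, t1, t5}; fixed.
Sat(AF ¬busy) = {t0, t1, t5}
E[idle U AF ¬busy]: least fixpoint, start Z0 = Sat(AF ¬busy) = {t0, t1, t5}, add states in Sat(idle) with some successor in Z. Already a fixed point.
Sat(E[idle U AF ¬busy]) = {t0, t1, t5}

{t0, t1, t5}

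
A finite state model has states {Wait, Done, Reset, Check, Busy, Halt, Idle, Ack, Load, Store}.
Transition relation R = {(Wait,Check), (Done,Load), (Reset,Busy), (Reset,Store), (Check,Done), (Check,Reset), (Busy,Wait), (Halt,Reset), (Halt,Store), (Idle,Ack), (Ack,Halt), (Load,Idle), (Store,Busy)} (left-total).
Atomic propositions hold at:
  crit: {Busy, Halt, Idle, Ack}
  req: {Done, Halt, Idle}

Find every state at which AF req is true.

{Done, Halt, Idle, Ack, Load}

AF req: least fixpoint, start Z0 = {Done, Halt, Idle}, add states with every successor in Z. Z1 = {Done, Halt, Idle, Ack, Load}; fixed.
Sat(AF req) = {Done, Halt, Idle, Ack, Load}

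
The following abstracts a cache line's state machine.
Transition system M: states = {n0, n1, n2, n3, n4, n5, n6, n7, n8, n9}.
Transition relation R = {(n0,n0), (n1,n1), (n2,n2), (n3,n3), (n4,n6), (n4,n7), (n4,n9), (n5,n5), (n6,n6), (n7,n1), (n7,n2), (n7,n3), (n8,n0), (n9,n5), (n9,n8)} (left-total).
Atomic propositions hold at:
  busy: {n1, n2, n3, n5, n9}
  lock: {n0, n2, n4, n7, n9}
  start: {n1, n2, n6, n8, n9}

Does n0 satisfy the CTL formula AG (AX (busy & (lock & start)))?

No

Sat(lock & start) = {n2, n9}
Sat(busy & (lock & start)) = {n2, n9}
Sat(AX (busy & (lock & start))) = {s : every successor in {n2, n9}} = {n2}
AG (AX (busy & (lock & start))): greatest fixpoint, start Z0 = {n2}, keep only states in Sat with every successor in Z. Already a fixed point.
Sat(AG (AX (busy & (lock & start)))) = {n2}
n0 ∉ Sat(AG (AX (busy & (lock & start)))) = {n2}, so the formula does not hold at n0.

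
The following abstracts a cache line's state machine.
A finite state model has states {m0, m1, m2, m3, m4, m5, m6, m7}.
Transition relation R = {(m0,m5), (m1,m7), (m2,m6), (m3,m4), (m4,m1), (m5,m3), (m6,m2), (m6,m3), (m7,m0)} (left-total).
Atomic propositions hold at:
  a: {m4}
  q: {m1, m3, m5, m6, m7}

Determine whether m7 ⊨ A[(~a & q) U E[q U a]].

Sat(~a) = {m0, m1, m2, m3, m5, m6, m7}
Sat(~a & q) = {m1, m3, m5, m6, m7}
E[q U a]: least fixpoint, start Z0 = Sat(a) = {m4}, add states in Sat(q) with some successor in Z. Z1 = {m3, m4}; Z2 = {m3, m4, m5, m6}; fixed.
Sat(E[q U a]) = {m3, m4, m5, m6}
A[(~a & q) U E[q U a]]: least fixpoint, start Z0 = Sat(E[q U a]) = {m3, m4, m5, m6}, add states in Sat(~a & q) with every successor in Z. Already a fixed point.
Sat(A[(~a & q) U E[q U a]]) = {m3, m4, m5, m6}
m7 ∉ Sat(A[(~a & q) U E[q U a]]) = {m3, m4, m5, m6}, so the formula does not hold at m7.

No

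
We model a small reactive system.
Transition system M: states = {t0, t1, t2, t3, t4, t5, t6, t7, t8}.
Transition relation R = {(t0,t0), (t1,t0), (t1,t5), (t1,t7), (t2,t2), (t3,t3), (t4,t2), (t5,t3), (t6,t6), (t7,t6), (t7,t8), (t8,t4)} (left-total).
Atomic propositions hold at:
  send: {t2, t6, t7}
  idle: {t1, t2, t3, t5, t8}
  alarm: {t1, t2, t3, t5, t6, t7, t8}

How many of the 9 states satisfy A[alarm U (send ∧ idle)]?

1

Sat(send ∧ idle) = {t2}
A[alarm U (send ∧ idle)]: least fixpoint, start Z0 = Sat((send ∧ idle)) = {t2}, add states in Sat(alarm) with every successor in Z. Already a fixed point.
Sat(A[alarm U (send ∧ idle)]) = {t2}
|Sat(A[alarm U (send ∧ idle)])| = |{t2}| = 1.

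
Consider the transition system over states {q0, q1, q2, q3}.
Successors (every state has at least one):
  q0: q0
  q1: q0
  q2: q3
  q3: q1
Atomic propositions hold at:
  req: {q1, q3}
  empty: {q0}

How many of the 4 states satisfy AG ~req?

Sat(~req) = {q0, q2}
AG ~req: greatest fixpoint, start Z0 = {q0, q2}, keep only states in Sat with every successor in Z. Z1 = {q0}; fixed.
Sat(AG ~req) = {q0}
|Sat(AG ~req)| = |{q0}| = 1.

1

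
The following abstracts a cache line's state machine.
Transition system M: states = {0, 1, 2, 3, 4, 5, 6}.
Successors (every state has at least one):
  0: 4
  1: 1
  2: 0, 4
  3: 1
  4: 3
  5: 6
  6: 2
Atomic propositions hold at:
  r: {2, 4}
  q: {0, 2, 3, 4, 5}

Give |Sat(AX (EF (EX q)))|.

Sat(EX q) = {s : some successor in {0, 2, 3, 4, 5}} = {0, 2, 4, 6}
EF (EX q): least fixpoint, start Z0 = {0, 2, 4, 6}, add states with some successor in Z. Z1 = {0, 2, 4, 5, 6}; fixed.
Sat(EF (EX q)) = {0, 2, 4, 5, 6}
Sat(AX (EF (EX q))) = {s : every successor in {0, 2, 4, 5, 6}} = {0, 2, 5, 6}
|Sat(AX (EF (EX q)))| = |{0, 2, 5, 6}| = 4.

4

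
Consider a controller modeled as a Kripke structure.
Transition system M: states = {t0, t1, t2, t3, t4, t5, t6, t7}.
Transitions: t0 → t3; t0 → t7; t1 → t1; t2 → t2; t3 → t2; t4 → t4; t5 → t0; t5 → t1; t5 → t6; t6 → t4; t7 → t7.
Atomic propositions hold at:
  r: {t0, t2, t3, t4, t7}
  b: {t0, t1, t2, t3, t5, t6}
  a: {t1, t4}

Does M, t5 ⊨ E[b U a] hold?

Yes

E[b U a]: least fixpoint, start Z0 = Sat(a) = {t1, t4}, add states in Sat(b) with some successor in Z. Z1 = {t1, t4, t5, t6}; fixed.
Sat(E[b U a]) = {t1, t4, t5, t6}
t5 ∈ Sat(E[b U a]) = {t1, t4, t5, t6}, so the formula holds at t5.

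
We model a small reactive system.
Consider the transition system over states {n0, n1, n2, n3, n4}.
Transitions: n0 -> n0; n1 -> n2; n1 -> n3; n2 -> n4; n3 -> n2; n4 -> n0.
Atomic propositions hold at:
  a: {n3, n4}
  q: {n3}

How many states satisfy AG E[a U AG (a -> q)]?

Sat(a -> q) = {n0, n1, n2, n3}
AG (a -> q): greatest fixpoint, start Z0 = {n0, n1, n2, n3}, keep only states in Sat with every successor in Z. Z1 = {n0, n1, n3}; Z2 = {n0}; fixed.
Sat(AG (a -> q)) = {n0}
E[a U AG (a -> q)]: least fixpoint, start Z0 = Sat(AG (a -> q)) = {n0}, add states in Sat(a) with some successor in Z. Z1 = {n0, n4}; fixed.
Sat(E[a U AG (a -> q)]) = {n0, n4}
AG E[a U AG (a -> q)]: greatest fixpoint, start Z0 = {n0, n4}, keep only states in Sat with every successor in Z. Already a fixed point.
Sat(AG E[a U AG (a -> q)]) = {n0, n4}
|Sat(AG E[a U AG (a -> q)])| = |{n0, n4}| = 2.

2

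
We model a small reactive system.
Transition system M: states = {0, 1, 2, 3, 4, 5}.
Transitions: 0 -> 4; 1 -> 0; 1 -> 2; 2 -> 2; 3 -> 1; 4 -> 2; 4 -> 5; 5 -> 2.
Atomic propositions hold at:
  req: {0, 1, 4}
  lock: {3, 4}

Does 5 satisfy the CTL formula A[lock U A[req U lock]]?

No

A[req U lock]: least fixpoint, start Z0 = Sat(lock) = {3, 4}, add states in Sat(req) with every successor in Z. Z1 = {0, 3, 4}; fixed.
Sat(A[req U lock]) = {0, 3, 4}
A[lock U A[req U lock]]: least fixpoint, start Z0 = Sat(A[req U lock]) = {0, 3, 4}, add states in Sat(lock) with every successor in Z. Already a fixed point.
Sat(A[lock U A[req U lock]]) = {0, 3, 4}
5 ∉ Sat(A[lock U A[req U lock]]) = {0, 3, 4}, so the formula does not hold at 5.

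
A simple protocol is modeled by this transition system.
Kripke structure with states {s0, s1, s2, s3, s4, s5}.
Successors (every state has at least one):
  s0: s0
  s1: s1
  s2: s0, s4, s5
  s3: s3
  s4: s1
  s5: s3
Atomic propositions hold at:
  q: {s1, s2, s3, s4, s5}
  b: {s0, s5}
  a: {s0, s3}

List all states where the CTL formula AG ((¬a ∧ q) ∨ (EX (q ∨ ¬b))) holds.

{s1, s3, s4, s5}

Sat(¬a) = {s1, s2, s4, s5}
Sat(¬a ∧ q) = {s1, s2, s4, s5}
Sat(¬b) = {s1, s2, s3, s4}
Sat(q ∨ ¬b) = {s1, s2, s3, s4, s5}
Sat(EX (q ∨ ¬b)) = {s : some successor in {s1, s2, s3, s4, s5}} = {s1, s2, s3, s4, s5}
Sat((¬a ∧ q) ∨ (EX (q ∨ ¬b))) = {s1, s2, s3, s4, s5}
AG ((¬a ∧ q) ∨ (EX (q ∨ ¬b))): greatest fixpoint, start Z0 = {s1, s2, s3, s4, s5}, keep only states in Sat with every successor in Z. Z1 = {s1, s3, s4, s5}; fixed.
Sat(AG ((¬a ∧ q) ∨ (EX (q ∨ ¬b)))) = {s1, s3, s4, s5}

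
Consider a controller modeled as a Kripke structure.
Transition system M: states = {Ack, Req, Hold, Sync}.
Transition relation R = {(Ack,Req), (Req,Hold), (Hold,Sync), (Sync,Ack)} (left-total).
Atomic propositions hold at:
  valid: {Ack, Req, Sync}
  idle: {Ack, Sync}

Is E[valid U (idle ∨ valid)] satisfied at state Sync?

Sat(idle ∨ valid) = {Ack, Req, Sync}
E[valid U (idle ∨ valid)]: least fixpoint, start Z0 = Sat((idle ∨ valid)) = {Ack, Req, Sync}, add states in Sat(valid) with some successor in Z. Already a fixed point.
Sat(E[valid U (idle ∨ valid)]) = {Ack, Req, Sync}
Sync ∈ Sat(E[valid U (idle ∨ valid)]) = {Ack, Req, Sync}, so the formula holds at Sync.

Yes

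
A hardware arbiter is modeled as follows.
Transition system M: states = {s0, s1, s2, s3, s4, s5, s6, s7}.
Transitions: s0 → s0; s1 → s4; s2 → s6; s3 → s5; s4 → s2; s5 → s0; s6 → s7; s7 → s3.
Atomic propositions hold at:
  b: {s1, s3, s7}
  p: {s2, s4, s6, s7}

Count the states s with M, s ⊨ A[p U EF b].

EF b: least fixpoint, start Z0 = {s1, s3, s7}, add states with some successor in Z. Z1 = {s1, s3, s6, s7}; Z2 = {s1, s2, s3, s6, s7}; Z3 = {s1, s2, s3, s4, s6, s7}; fixed.
Sat(EF b) = {s1, s2, s3, s4, s6, s7}
A[p U EF b]: least fixpoint, start Z0 = Sat(EF b) = {s1, s2, s3, s4, s6, s7}, add states in Sat(p) with every successor in Z. Already a fixed point.
Sat(A[p U EF b]) = {s1, s2, s3, s4, s6, s7}
|Sat(A[p U EF b])| = |{s1, s2, s3, s4, s6, s7}| = 6.

6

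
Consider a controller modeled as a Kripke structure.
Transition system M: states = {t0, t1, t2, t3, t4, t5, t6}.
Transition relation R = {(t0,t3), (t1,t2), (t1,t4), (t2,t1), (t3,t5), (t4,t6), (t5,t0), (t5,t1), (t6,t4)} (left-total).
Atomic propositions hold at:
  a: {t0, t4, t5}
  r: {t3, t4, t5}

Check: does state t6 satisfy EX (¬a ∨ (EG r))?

No

Sat(¬a) = {t1, t2, t3, t6}
EG r: greatest fixpoint, start Z0 = {t3, t4, t5}, keep only states in Sat with some successor in Z. Z1 = {t3}; Z2 = ∅; fixed.
Sat(EG r) = ∅
Sat(¬a ∨ (EG r)) = {t1, t2, t3, t6}
Sat(EX (¬a ∨ (EG r))) = {s : some successor in {t1, t2, t3, t6}} = {t0, t1, t2, t4, t5}
t6 ∉ Sat(EX (¬a ∨ (EG r))) = {t0, t1, t2, t4, t5}, so the formula does not hold at t6.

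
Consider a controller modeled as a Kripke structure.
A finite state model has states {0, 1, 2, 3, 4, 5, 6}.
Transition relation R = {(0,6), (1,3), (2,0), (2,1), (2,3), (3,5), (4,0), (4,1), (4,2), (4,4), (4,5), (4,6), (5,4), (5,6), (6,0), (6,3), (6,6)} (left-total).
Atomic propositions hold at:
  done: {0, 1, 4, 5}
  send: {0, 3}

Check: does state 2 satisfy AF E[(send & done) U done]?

Sat(send & done) = {0}
E[(send & done) U done]: least fixpoint, start Z0 = Sat(done) = {0, 1, 4, 5}, add states in Sat(send & done) with some successor in Z. Already a fixed point.
Sat(E[(send & done) U done]) = {0, 1, 4, 5}
AF E[(send & done) U done]: least fixpoint, start Z0 = {0, 1, 4, 5}, add states with every successor in Z. Z1 = {0, 1, 3, 4, 5}; Z2 = {0, 1, 2, 3, 4, 5}; fixed.
Sat(AF E[(send & done) U done]) = {0, 1, 2, 3, 4, 5}
2 ∈ Sat(AF E[(send & done) U done]) = {0, 1, 2, 3, 4, 5}, so the formula holds at 2.

Yes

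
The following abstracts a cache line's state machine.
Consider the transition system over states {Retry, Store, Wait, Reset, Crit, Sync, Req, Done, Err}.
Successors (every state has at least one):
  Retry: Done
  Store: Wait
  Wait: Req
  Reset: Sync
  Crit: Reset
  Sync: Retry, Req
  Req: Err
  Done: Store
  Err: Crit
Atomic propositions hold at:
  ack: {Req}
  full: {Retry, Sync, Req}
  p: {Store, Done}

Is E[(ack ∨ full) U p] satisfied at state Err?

Sat(ack ∨ full) = {Retry, Sync, Req}
E[(ack ∨ full) U p]: least fixpoint, start Z0 = Sat(p) = {Store, Done}, add states in Sat(ack ∨ full) with some successor in Z. Z1 = {Retry, Store, Done}; Z2 = {Retry, Store, Sync, Done}; fixed.
Sat(E[(ack ∨ full) U p]) = {Retry, Store, Sync, Done}
Err ∉ Sat(E[(ack ∨ full) U p]) = {Retry, Store, Sync, Done}, so the formula does not hold at Err.

No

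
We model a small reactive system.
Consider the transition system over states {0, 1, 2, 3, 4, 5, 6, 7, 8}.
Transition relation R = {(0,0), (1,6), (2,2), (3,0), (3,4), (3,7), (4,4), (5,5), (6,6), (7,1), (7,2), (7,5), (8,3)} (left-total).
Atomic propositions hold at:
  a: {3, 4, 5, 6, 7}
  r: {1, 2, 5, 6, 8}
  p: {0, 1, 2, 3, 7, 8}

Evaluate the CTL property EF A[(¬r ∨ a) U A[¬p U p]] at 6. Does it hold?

Sat(¬r) = {0, 3, 4, 7}
Sat(¬r ∨ a) = {0, 3, 4, 5, 6, 7}
Sat(¬p) = {4, 5, 6}
A[¬p U p]: least fixpoint, start Z0 = Sat(p) = {0, 1, 2, 3, 7, 8}, add states in Sat(¬p) with every successor in Z. Already a fixed point.
Sat(A[¬p U p]) = {0, 1, 2, 3, 7, 8}
A[(¬r ∨ a) U A[¬p U p]]: least fixpoint, start Z0 = Sat(A[¬p U p]) = {0, 1, 2, 3, 7, 8}, add states in Sat(¬r ∨ a) with every successor in Z. Already a fixed point.
Sat(A[(¬r ∨ a) U A[¬p U p]]) = {0, 1, 2, 3, 7, 8}
EF A[(¬r ∨ a) U A[¬p U p]]: least fixpoint, start Z0 = {0, 1, 2, 3, 7, 8}, add states with some successor in Z. Already a fixed point.
Sat(EF A[(¬r ∨ a) U A[¬p U p]]) = {0, 1, 2, 3, 7, 8}
6 ∉ Sat(EF A[(¬r ∨ a) U A[¬p U p]]) = {0, 1, 2, 3, 7, 8}, so the formula does not hold at 6.

No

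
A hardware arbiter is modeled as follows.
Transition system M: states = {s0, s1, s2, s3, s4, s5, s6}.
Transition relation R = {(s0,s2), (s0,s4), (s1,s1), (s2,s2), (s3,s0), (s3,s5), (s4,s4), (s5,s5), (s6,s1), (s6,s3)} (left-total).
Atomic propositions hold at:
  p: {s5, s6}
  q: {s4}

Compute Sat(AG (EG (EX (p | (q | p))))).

{s4, s5}

Sat(q | p) = {s4, s5, s6}
Sat(p | (q | p)) = {s4, s5, s6}
Sat(EX (p | (q | p))) = {s : some successor in {s4, s5, s6}} = {s0, s3, s4, s5}
EG (EX (p | (q | p))): greatest fixpoint, start Z0 = {s0, s3, s4, s5}, keep only states in Sat with some successor in Z. Already a fixed point.
Sat(EG (EX (p | (q | p)))) = {s0, s3, s4, s5}
AG (EG (EX (p | (q | p)))): greatest fixpoint, start Z0 = {s0, s3, s4, s5}, keep only states in Sat with every successor in Z. Z1 = {s3, s4, s5}; Z2 = {s4, s5}; fixed.
Sat(AG (EG (EX (p | (q | p))))) = {s4, s5}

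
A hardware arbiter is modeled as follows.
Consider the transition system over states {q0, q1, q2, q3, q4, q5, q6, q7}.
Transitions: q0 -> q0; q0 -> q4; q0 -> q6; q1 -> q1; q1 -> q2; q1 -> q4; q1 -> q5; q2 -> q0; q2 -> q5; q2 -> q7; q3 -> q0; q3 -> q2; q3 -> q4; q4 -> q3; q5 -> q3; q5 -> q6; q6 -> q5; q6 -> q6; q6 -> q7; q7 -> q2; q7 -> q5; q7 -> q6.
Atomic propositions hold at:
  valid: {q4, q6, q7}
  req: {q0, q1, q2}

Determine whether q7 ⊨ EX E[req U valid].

E[req U valid]: least fixpoint, start Z0 = Sat(valid) = {q4, q6, q7}, add states in Sat(req) with some successor in Z. Z1 = {q0, q1, q2, q4, q6, q7}; fixed.
Sat(E[req U valid]) = {q0, q1, q2, q4, q6, q7}
Sat(EX E[req U valid]) = {s : some successor in {q0, q1, q2, q4, q6, q7}} = {q0, q1, q2, q3, q5, q6, q7}
q7 ∈ Sat(EX E[req U valid]) = {q0, q1, q2, q3, q5, q6, q7}, so the formula holds at q7.

Yes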